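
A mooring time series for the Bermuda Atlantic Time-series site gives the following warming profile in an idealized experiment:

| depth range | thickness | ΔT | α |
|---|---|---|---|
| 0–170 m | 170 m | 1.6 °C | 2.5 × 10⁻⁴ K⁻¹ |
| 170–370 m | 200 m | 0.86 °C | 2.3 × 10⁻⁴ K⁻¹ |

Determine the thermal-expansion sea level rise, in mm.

0–170 m: 2.5×10⁻⁴ × 1.6 × 170 = 0.06800 m
Layer 2: 200 × 2.3×10⁻⁴ × 0.86 = 0.03956 m
Δh = 0.06800 + 0.03956 = 0.10756 m

108 mm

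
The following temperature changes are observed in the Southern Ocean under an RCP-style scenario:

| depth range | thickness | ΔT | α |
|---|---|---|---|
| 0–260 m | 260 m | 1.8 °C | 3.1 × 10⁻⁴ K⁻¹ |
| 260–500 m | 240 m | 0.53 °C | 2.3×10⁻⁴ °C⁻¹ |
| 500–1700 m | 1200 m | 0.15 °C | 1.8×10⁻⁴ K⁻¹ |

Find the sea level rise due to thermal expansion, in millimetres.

Layer 1: 260 × 3.1×10⁻⁴ × 1.8 = 0.14508 m
260–500 m: 0.53 × 240 × 2.3×10⁻⁴ = 0.029256 m
Layer 3: 1.8×10⁻⁴ × 0.15 × 1200 = 0.03240 m
Δh = 0.14508 + 0.029256 + 0.03240 = 0.206736 m

Δh = 210 mm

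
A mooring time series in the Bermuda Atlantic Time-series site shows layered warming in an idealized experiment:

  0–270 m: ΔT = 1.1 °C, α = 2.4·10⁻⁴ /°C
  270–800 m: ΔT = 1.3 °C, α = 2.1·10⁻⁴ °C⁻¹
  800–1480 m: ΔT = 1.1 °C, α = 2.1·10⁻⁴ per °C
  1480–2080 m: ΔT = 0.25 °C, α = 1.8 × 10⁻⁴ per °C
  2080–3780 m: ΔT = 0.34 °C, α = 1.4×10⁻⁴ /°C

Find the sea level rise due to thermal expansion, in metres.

0.48 m

1.1 × 2.4×10⁻⁴ × 270 = 0.07128 m
270–800 m: 530 × 2.1×10⁻⁴ × 1.3 = 0.14469 m
Layer 3: 680 × 1.1 × 2.1×10⁻⁴ = 0.15708 m
1480–2080 m: 0.25 × 1.8×10⁻⁴ × 600 = 0.02700 m
Layer 5: 1700 × 1.4×10⁻⁴ × 0.34 = 0.08092 m
Δh = 0.07128 + 0.14469 + 0.15708 + 0.02700 + 0.08092 = 0.48097 m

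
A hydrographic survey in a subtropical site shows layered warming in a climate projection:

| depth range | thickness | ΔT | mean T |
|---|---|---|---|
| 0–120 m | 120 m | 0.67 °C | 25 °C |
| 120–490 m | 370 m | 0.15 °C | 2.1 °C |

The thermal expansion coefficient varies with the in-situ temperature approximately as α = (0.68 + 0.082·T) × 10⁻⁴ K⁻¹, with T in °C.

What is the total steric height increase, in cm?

2.7 cm of thermosteric rise

Layer 1: α = (0.68 + 0.082×25)×10⁻⁴ = 2.73×10⁻⁴ K⁻¹
Layer 2: α = (0.68 + 0.082×2.1)×10⁻⁴ = 0.8522×10⁻⁴ K⁻¹
0.67 × 2.73×10⁻⁴ × 120 = 0.0219492 m
120–490 m: 0.8522×10⁻⁴ × 0.15 × 370 = 0.00472971 m
Δh = 0.0219492 + 0.00472971 = 0.02667891 m ≈ 2.7 cm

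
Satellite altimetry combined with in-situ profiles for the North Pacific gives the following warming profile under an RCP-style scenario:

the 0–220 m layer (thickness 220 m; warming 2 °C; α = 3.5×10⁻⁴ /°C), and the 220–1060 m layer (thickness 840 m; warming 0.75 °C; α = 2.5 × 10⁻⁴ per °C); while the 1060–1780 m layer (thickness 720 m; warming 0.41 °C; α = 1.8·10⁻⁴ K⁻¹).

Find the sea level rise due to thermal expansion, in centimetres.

Δh ≈ 36.5 cm

220 × 3.5×10⁻⁴ × 2 = 0.15400 m
Layer 2: 0.75 × 2.5×10⁻⁴ × 840 = 0.15750 m
Layer 3: 720 × 0.41 × 1.8×10⁻⁴ = 0.053136 m
Δh = 0.15400 + 0.15750 + 0.053136 = 0.364636 m ≈ 36.5 cm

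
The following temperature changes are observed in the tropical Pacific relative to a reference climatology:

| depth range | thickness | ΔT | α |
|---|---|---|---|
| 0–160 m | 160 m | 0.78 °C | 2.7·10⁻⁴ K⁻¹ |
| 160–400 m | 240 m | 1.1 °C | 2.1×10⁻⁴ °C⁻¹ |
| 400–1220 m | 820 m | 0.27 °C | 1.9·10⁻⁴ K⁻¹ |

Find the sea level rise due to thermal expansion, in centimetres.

about 13.1 cm

160 × 0.78 × 2.7×10⁻⁴ = 0.033696 m
160–400 m: 240 × 1.1 × 2.1×10⁻⁴ = 0.05544 m
400–1220 m: 820 × 0.27 × 1.9×10⁻⁴ = 0.042066 m
Δh = 0.033696 + 0.05544 + 0.042066 = 0.131202 m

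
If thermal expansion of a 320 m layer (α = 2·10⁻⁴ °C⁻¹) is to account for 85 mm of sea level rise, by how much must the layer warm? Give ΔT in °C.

1.3 °C

ΔT = Δh/(αH) = 0.085 / (2×10⁻⁴ × 320) ≈ 1.328 °C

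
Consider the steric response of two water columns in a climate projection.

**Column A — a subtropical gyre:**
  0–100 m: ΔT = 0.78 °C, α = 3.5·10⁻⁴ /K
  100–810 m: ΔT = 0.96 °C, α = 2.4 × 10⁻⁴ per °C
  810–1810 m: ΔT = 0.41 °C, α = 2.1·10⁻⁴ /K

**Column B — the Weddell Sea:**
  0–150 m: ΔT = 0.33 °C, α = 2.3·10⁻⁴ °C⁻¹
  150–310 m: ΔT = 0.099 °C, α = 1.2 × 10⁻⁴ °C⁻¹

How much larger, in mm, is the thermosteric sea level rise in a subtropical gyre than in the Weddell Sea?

A 0–100 m: 100 × 3.5×10⁻⁴ × 0.78 = 0.02730 m
A Layer 2: 710 × 2.4×10⁻⁴ × 0.96 = 0.163584 m
A 810–1810 m: 0.41 × 1000 × 2.1×10⁻⁴ = 0.08610 m
A total: 0.276984 m
B 0.33 × 2.3×10⁻⁴ × 150 = 0.011385 m
B 0.099 × 1.2×10⁻⁴ × 160 = 0.0019008 m
B total: 0.0132858 m
Difference: 0.276984 − 0.0132858 = 0.2636982 m

260 mm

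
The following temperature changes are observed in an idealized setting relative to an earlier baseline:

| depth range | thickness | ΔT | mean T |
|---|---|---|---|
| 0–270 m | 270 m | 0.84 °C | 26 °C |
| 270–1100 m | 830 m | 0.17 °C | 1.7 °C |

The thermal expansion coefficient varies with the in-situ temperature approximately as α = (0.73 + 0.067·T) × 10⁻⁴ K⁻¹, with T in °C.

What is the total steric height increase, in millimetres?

68.0 mm

Layer 1: α = (0.73 + 0.067×26)×10⁻⁴ = 2.472×10⁻⁴ K⁻¹
Layer 2: α = (0.73 + 0.067×1.7)×10⁻⁴ = 0.8439×10⁻⁴ K⁻¹
270 × 0.84 × 2.472×10⁻⁴ = 0.05606496 m
830 × 0.17 × 0.8439×10⁻⁴ = 0.011907429 m
Δh = 0.05606496 + 0.011907429 = 0.067972389 m ≈ 68.0 mm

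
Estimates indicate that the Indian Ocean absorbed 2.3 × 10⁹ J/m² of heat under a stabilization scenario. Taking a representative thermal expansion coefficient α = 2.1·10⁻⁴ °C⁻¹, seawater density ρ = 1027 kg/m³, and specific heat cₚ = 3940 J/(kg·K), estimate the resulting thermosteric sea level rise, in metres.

Δh = αQ/(ρcₚ) = 2.1×10⁻⁴ × 2.3×10⁹ / (1027 × 3940) ≈ 0.11937 m

about 0.119 m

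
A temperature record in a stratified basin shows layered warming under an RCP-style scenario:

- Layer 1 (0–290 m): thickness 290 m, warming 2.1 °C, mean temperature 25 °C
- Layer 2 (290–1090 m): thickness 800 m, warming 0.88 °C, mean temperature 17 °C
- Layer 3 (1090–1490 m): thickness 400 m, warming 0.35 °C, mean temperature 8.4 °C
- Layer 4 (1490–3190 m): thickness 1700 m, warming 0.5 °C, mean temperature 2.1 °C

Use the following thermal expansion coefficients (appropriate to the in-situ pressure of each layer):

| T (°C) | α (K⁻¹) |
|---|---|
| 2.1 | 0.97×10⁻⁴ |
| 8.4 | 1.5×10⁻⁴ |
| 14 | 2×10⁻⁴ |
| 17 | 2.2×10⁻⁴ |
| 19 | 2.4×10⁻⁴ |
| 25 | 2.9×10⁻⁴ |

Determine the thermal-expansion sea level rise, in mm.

Layer 1 at 25 °C → α = 2.9×10⁻⁴ K⁻¹
Layer 2 at 17 °C → α = 2.2×10⁻⁴ K⁻¹
Layer 3 at 8.4 °C → α = 1.5×10⁻⁴ K⁻¹
Layer 4 at 2.1 °C → α = 0.97×10⁻⁴ K⁻¹
Layer 1: 2.9×10⁻⁴ × 2.1 × 290 = 0.17661 m
290–1090 m: 800 × 0.88 × 2.2×10⁻⁴ = 0.15488 m
0.35 × 400 × 1.5×10⁻⁴ = 0.02100 m
Layer 4: 1700 × 0.97×10⁻⁴ × 0.5 = 0.08245 m
Δh = 0.17661 + 0.15488 + 0.02100 + 0.08245 = 0.43494 m

Δh ≈ 435 mm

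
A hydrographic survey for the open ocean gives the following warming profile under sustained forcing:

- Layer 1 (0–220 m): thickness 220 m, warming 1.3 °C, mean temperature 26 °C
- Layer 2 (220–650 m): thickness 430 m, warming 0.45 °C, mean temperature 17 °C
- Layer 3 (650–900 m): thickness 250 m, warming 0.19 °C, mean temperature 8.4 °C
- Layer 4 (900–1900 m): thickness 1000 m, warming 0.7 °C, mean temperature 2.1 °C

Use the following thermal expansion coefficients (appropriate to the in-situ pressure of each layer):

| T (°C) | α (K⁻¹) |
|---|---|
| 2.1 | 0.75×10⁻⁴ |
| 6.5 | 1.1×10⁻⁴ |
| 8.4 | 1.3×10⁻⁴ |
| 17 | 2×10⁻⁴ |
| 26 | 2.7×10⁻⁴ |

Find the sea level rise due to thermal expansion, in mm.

Layer 1 at 26 °C → α = 2.7×10⁻⁴ K⁻¹
Layer 2 at 17 °C → α = 2×10⁻⁴ K⁻¹
Layer 3 at 8.4 °C → α = 1.3×10⁻⁴ K⁻¹
Layer 4 at 2.1 °C → α = 0.75×10⁻⁴ K⁻¹
2.7×10⁻⁴ × 220 × 1.3 = 0.07722 m
Layer 2: 430 × 0.45 × 2×10⁻⁴ = 0.03870 m
Layer 3: 1.3×10⁻⁴ × 0.19 × 250 = 0.006175 m
Layer 4: 1000 × 0.7 × 0.75×10⁻⁴ = 0.05250 m
Δh = 0.07722 + 0.03870 + 0.006175 + 0.05250 = 0.174595 m ≈ 170 mm

170 mm of thermosteric rise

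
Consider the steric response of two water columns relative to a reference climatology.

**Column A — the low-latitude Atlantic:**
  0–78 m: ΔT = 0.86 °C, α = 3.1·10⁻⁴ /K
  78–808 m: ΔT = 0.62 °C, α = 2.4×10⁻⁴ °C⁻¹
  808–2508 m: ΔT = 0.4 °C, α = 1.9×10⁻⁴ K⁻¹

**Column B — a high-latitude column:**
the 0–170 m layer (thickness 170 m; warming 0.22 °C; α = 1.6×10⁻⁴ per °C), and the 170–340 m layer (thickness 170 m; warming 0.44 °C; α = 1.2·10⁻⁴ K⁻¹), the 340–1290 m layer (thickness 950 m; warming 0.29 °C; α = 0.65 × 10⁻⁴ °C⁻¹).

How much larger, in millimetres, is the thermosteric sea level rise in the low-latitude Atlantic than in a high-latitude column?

230 mm larger

A Layer 1: 0.86 × 3.1×10⁻⁴ × 78 = 0.0207948 m
A 0.62 × 2.4×10⁻⁴ × 730 = 0.108624 m
A 808–2508 m: 1700 × 1.9×10⁻⁴ × 0.4 = 0.12920 m
A total: 0.2586188 m
B 0–170 m: 170 × 0.22 × 1.6×10⁻⁴ = 0.005984 m
B Layer 2: 1.2×10⁻⁴ × 0.44 × 170 = 0.008976 m
B 340–1290 m: 950 × 0.29 × 0.65×10⁻⁴ = 0.0179075 m
B total: 0.0328675 m
Difference: 0.2586188 − 0.0328675 = 0.2257513 m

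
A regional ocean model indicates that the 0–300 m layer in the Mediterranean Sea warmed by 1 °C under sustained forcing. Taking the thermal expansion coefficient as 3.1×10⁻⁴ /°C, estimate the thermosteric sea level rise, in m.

Δh = αΔT·H = 3.1×10⁻⁴ × 1 × 300 = 0.09300 m

0.0930 m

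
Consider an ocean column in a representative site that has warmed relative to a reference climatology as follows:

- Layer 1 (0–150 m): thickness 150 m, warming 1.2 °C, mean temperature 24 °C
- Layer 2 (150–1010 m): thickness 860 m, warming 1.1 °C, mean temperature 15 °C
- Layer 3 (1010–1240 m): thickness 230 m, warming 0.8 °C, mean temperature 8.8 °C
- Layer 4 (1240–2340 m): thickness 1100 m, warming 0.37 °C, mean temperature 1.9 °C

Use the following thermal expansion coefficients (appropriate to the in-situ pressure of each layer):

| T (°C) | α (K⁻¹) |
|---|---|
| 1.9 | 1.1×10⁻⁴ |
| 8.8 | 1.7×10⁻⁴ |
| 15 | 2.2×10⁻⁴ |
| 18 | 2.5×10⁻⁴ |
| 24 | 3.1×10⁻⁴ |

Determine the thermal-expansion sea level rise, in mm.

Δh = 340 mm

Layer 1 at 24 °C → α = 3.1×10⁻⁴ K⁻¹
Layer 2 at 15 °C → α = 2.2×10⁻⁴ K⁻¹
Layer 3 at 8.8 °C → α = 1.7×10⁻⁴ K⁻¹
Layer 4 at 1.9 °C → α = 1.1×10⁻⁴ K⁻¹
3.1×10⁻⁴ × 150 × 1.2 = 0.05580 m
Layer 2: 1.1 × 2.2×10⁻⁴ × 860 = 0.20812 m
1010–1240 m: 1.7×10⁻⁴ × 0.8 × 230 = 0.03128 m
Layer 4: 0.37 × 1100 × 1.1×10⁻⁴ = 0.04477 m
Δh = 0.05580 + 0.20812 + 0.03128 + 0.04477 = 0.33997 m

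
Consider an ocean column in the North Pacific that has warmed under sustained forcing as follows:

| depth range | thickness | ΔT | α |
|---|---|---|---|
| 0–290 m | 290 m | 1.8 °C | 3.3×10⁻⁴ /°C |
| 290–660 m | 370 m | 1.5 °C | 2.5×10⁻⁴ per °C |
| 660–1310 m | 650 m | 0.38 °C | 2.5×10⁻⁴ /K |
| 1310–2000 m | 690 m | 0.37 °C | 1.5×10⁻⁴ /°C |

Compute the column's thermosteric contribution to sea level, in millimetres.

0–290 m: 3.3×10⁻⁴ × 1.8 × 290 = 0.17226 m
290–660 m: 2.5×10⁻⁴ × 1.5 × 370 = 0.13875 m
660–1310 m: 2.5×10⁻⁴ × 0.38 × 650 = 0.06175 m
0.37 × 1.5×10⁻⁴ × 690 = 0.038295 m
Δh = 0.17226 + 0.13875 + 0.06175 + 0.038295 = 0.411055 m

411 mm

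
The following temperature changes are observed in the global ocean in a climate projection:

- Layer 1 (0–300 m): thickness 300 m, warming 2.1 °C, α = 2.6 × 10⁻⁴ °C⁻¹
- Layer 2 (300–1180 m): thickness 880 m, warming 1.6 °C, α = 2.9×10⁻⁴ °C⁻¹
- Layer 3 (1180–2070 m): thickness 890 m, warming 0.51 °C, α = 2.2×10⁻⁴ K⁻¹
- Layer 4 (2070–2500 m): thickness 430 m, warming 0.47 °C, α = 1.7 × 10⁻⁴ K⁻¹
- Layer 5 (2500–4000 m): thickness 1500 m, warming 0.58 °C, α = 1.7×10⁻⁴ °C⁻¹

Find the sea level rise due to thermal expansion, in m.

0–300 m: 300 × 2.1 × 2.6×10⁻⁴ = 0.16380 m
Layer 2: 2.9×10⁻⁴ × 1.6 × 880 = 0.40832 m
Layer 3: 890 × 2.2×10⁻⁴ × 0.51 = 0.099858 m
Layer 4: 430 × 0.47 × 1.7×10⁻⁴ = 0.034357 m
2500–4000 m: 0.58 × 1.7×10⁻⁴ × 1500 = 0.14790 m
Δh = 0.16380 + 0.40832 + 0.099858 + 0.034357 + 0.14790 = 0.854235 m ≈ 0.854 m

Δh = 0.854 m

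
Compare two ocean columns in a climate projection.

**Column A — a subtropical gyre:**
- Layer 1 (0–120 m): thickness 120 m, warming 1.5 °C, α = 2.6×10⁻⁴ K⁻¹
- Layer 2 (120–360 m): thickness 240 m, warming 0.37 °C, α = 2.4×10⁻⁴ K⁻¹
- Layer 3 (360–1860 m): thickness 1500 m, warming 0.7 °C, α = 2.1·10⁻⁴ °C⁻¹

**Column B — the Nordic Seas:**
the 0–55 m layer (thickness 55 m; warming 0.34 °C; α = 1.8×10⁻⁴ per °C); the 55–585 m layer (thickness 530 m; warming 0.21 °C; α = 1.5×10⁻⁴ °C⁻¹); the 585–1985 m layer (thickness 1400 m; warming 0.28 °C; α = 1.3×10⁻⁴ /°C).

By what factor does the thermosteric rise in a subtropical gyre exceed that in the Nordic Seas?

A 0–120 m: 2.6×10⁻⁴ × 1.5 × 120 = 0.04680 m
A 240 × 2.4×10⁻⁴ × 0.37 = 0.021312 m
A 2.1×10⁻⁴ × 1500 × 0.7 = 0.22050 m
A total: 0.288612 m
B Layer 1: 55 × 1.8×10⁻⁴ × 0.34 = 0.003366 m
B Layer 2: 530 × 0.21 × 1.5×10⁻⁴ = 0.016695 m
B Layer 3: 0.28 × 1400 × 1.3×10⁻⁴ = 0.05096 m
B total: 0.071021 m
Ratio: 0.288612 / 0.071021 ≈ 4.064

≈ 4.1×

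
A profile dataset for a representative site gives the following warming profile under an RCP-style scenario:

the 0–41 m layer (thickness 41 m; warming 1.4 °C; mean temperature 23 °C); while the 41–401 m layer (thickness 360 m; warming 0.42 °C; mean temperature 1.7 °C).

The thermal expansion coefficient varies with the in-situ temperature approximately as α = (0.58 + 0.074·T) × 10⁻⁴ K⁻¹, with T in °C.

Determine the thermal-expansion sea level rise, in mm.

Layer 1: α = (0.58 + 0.074×23)×10⁻⁴ = 2.282×10⁻⁴ K⁻¹
Layer 2: α = (0.58 + 0.074×1.7)×10⁻⁴ = 0.7058×10⁻⁴ K⁻¹
41 × 2.282×10⁻⁴ × 1.4 = 0.01309868 m
Layer 2: 0.7058×10⁻⁴ × 0.42 × 360 = 0.010671696 m
Δh = 0.01309868 + 0.010671696 = 0.023770376 m

24 mm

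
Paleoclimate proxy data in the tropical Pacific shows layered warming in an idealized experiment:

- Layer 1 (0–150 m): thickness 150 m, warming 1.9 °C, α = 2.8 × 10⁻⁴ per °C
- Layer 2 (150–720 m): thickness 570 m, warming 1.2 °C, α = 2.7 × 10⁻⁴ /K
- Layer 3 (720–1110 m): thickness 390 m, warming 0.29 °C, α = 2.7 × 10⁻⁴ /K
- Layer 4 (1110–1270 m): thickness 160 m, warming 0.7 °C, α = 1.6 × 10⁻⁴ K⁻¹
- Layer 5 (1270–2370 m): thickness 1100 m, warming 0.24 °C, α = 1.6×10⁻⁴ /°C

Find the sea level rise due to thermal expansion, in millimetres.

0–150 m: 1.9 × 2.8×10⁻⁴ × 150 = 0.07980 m
1.2 × 570 × 2.7×10⁻⁴ = 0.18468 m
Layer 3: 390 × 0.29 × 2.7×10⁻⁴ = 0.030537 m
1110–1270 m: 0.7 × 1.6×10⁻⁴ × 160 = 0.01792 m
1270–2370 m: 1100 × 0.24 × 1.6×10⁻⁴ = 0.04224 m
Δh = 0.07980 + 0.18468 + 0.030537 + 0.01792 + 0.04224 = 0.355177 m

355 mm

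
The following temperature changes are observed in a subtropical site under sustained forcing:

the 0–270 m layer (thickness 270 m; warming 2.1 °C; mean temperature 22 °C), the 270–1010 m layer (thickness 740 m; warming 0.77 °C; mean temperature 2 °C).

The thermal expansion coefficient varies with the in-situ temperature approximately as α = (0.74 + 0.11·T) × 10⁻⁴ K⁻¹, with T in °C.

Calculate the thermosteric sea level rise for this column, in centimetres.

Layer 1: α = (0.74 + 0.11×22)×10⁻⁴ = 3.16×10⁻⁴ K⁻¹
Layer 2: α = (0.74 + 0.11×2)×10⁻⁴ = 0.96×10⁻⁴ K⁻¹
Layer 1: 270 × 3.16×10⁻⁴ × 2.1 = 0.179172 m
270–1010 m: 0.77 × 0.96×10⁻⁴ × 740 = 0.0547008 m
Δh = 0.179172 + 0.0547008 = 0.2338728 m ≈ 23.4 cm

about 23.4 cm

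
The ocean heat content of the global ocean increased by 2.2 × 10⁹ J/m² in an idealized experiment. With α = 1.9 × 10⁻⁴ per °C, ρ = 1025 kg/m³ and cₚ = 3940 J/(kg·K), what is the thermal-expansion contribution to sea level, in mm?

Δh = αQ/(ρcₚ) = 1.9×10⁻⁴ × 2.2×10⁹ / (1025 × 3940) ≈ 0.10350 m

about 100 mm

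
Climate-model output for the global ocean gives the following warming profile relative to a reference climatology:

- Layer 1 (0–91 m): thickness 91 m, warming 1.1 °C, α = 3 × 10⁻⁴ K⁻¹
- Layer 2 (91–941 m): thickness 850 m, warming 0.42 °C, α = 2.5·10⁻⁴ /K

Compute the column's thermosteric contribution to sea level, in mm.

Δh = 119 mm

0–91 m: 1.1 × 3×10⁻⁴ × 91 = 0.03003 m
2.5×10⁻⁴ × 0.42 × 850 = 0.08925 m
Δh = 0.03003 + 0.08925 = 0.11928 m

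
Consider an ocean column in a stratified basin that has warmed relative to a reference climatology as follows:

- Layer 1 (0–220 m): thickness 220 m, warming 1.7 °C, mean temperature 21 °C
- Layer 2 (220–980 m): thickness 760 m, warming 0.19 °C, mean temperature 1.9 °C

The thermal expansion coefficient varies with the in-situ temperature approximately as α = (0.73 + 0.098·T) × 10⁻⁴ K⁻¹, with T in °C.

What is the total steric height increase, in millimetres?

about 118 mm

Layer 1: α = (0.73 + 0.098×21)×10⁻⁴ = 2.788×10⁻⁴ K⁻¹
Layer 2: α = (0.73 + 0.098×1.9)×10⁻⁴ = 0.9162×10⁻⁴ K⁻¹
0–220 m: 1.7 × 2.788×10⁻⁴ × 220 = 0.1042712 m
220–980 m: 0.19 × 0.9162×10⁻⁴ × 760 = 0.013229928 m
Δh = 0.1042712 + 0.013229928 = 0.117501128 m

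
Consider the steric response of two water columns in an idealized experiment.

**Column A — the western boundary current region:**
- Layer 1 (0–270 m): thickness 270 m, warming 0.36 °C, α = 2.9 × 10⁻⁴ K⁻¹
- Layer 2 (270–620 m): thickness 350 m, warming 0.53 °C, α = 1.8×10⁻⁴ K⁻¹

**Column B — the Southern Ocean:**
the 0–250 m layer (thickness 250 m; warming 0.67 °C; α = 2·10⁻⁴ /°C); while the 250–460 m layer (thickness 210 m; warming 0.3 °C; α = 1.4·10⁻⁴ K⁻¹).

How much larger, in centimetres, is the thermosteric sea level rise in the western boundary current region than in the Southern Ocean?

A 0–270 m: 270 × 2.9×10⁻⁴ × 0.36 = 0.028188 m
A 0.53 × 350 × 1.8×10⁻⁴ = 0.03339 m
A total: 0.061578 m
B 0.67 × 2×10⁻⁴ × 250 = 0.03350 m
B Layer 2: 210 × 1.4×10⁻⁴ × 0.3 = 0.00882 m
B total: 0.04232 m
Difference: 0.061578 − 0.04232 = 0.019258 m

Δh_A − Δh_B ≈ 1.93 cm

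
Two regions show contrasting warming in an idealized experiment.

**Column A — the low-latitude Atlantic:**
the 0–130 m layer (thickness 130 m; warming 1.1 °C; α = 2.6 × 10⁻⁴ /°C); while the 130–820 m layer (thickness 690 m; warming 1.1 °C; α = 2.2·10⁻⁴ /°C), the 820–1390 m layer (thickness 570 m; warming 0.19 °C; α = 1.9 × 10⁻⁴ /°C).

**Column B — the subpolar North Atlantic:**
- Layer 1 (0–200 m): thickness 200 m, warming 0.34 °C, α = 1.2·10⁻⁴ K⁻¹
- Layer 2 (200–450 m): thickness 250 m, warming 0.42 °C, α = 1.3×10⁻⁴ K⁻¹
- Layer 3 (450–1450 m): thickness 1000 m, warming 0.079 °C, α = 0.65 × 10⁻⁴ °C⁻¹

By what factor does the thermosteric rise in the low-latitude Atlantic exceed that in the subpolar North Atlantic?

≈ 8.34×

A Layer 1: 2.6×10⁻⁴ × 130 × 1.1 = 0.03718 m
A 130–820 m: 1.1 × 690 × 2.2×10⁻⁴ = 0.16698 m
A Layer 3: 1.9×10⁻⁴ × 0.19 × 570 = 0.020577 m
A total: 0.224737 m
B 0–200 m: 200 × 1.2×10⁻⁴ × 0.34 = 0.00816 m
B Layer 2: 0.42 × 250 × 1.3×10⁻⁴ = 0.01365 m
B 0.079 × 1000 × 0.65×10⁻⁴ = 0.005135 m
B total: 0.026945 m
Ratio: 0.224737 / 0.026945 ≈ 8.341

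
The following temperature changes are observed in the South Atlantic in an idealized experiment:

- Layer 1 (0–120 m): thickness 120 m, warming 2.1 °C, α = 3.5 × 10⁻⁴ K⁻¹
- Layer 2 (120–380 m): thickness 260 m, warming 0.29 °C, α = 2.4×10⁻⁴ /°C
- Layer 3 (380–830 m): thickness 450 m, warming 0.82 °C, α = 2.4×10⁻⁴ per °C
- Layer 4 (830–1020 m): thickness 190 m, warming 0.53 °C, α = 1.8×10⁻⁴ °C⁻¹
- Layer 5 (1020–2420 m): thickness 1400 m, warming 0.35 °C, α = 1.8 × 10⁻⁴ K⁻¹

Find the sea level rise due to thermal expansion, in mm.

about 301 mm

0–120 m: 3.5×10⁻⁴ × 2.1 × 120 = 0.08820 m
0.29 × 2.4×10⁻⁴ × 260 = 0.018096 m
0.82 × 2.4×10⁻⁴ × 450 = 0.08856 m
Layer 4: 0.53 × 1.8×10⁻⁴ × 190 = 0.018126 m
0.35 × 1.8×10⁻⁴ × 1400 = 0.08820 m
Δh = 0.08820 + 0.018096 + 0.08856 + 0.018126 + 0.08820 = 0.301182 m ≈ 301 mm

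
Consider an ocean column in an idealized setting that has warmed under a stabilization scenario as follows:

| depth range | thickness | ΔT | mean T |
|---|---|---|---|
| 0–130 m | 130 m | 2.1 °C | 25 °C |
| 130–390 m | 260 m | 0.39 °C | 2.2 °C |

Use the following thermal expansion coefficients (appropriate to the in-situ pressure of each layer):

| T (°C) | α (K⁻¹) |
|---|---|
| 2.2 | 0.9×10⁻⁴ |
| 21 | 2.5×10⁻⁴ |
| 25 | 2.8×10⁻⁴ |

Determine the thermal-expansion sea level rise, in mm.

Layer 1 at 25 °C → α = 2.8×10⁻⁴ K⁻¹
Layer 2 at 2.2 °C → α = 0.9×10⁻⁴ K⁻¹
130 × 2.8×10⁻⁴ × 2.1 = 0.07644 m
Layer 2: 0.39 × 260 × 0.9×10⁻⁴ = 0.009126 m
Δh = 0.07644 + 0.009126 = 0.085566 m ≈ 86 mm

86 mm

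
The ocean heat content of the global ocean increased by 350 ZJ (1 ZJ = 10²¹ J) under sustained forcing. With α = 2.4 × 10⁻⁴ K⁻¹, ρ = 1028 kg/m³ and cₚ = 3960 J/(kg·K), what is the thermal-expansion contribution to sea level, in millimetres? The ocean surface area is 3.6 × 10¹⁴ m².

Δh ≈ 57.3 mm

Per unit area: Q = 350×10²¹ / (3.6×10¹⁴) ≈ 9.722×10⁸ J/m²
Δh = αQ/(ρcₚ) = 2.4×10⁻⁴ × 9.722×10⁸ / (1028 × 3960) ≈ 0.057316 m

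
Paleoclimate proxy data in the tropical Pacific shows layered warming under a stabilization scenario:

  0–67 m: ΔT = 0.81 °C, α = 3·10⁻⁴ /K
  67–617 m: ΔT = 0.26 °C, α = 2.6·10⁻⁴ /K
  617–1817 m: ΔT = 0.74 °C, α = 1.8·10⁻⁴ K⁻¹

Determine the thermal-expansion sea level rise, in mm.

Δh ≈ 210 mm

3×10⁻⁴ × 67 × 0.81 = 0.016281 m
2.6×10⁻⁴ × 0.26 × 550 = 0.03718 m
617–1817 m: 0.74 × 1.8×10⁻⁴ × 1200 = 0.15984 m
Δh = 0.016281 + 0.03718 + 0.15984 = 0.213301 m ≈ 210 mm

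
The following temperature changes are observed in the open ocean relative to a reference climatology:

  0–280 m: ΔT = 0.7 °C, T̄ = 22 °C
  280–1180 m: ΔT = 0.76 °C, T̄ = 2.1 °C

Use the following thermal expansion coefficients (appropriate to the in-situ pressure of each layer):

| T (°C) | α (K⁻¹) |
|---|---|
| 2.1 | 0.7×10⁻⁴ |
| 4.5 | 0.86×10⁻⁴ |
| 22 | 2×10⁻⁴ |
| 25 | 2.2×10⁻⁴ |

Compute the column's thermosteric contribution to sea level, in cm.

about 8.71 cm

Layer 1 at 22 °C → α = 2×10⁻⁴ K⁻¹
Layer 2 at 2.1 °C → α = 0.7×10⁻⁴ K⁻¹
Layer 1: 280 × 0.7 × 2×10⁻⁴ = 0.03920 m
Layer 2: 0.7×10⁻⁴ × 900 × 0.76 = 0.04788 m
Δh = 0.03920 + 0.04788 = 0.08708 m ≈ 8.71 cm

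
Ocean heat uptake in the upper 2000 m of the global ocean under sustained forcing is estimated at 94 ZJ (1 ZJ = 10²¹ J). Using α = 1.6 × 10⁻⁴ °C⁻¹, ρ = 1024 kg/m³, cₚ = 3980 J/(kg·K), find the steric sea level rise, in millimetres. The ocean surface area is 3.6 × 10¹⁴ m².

Per unit area: Q = 94×10²¹ / (3.6×10¹⁴) ≈ 2.611×10⁸ J/m²
Δh = αQ/(ρcₚ) = 1.6×10⁻⁴ × 2.611×10⁸ / (1024 × 3980) ≈ 0.01025 m

about 10.3 mm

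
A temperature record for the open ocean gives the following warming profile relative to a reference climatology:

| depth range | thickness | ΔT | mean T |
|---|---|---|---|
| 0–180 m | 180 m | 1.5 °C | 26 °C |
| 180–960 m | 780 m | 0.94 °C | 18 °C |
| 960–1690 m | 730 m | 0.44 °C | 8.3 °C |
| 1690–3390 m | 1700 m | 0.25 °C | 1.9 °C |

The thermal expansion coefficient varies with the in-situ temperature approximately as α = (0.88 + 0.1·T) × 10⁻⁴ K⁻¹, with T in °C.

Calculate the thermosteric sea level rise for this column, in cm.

39.1 cm

Layer 1: α = (0.88 + 0.1×26)×10⁻⁴ = 3.48×10⁻⁴ K⁻¹
Layer 2: α = (0.88 + 0.1×18)×10⁻⁴ = 2.68×10⁻⁴ K⁻¹
Layer 3: α = (0.88 + 0.1×8.3)×10⁻⁴ = 1.71×10⁻⁴ K⁻¹
Layer 4: α = (0.88 + 0.1×1.9)×10⁻⁴ = 1.07×10⁻⁴ K⁻¹
Layer 1: 180 × 1.5 × 3.48×10⁻⁴ = 0.09396 m
Layer 2: 0.94 × 2.68×10⁻⁴ × 780 = 0.1964976 m
Layer 3: 730 × 0.44 × 1.71×10⁻⁴ = 0.0549252 m
Layer 4: 1700 × 0.25 × 1.07×10⁻⁴ = 0.045475 m
Δh = 0.09396 + 0.1964976 + 0.0549252 + 0.045475 = 0.3908578 m ≈ 39.1 cm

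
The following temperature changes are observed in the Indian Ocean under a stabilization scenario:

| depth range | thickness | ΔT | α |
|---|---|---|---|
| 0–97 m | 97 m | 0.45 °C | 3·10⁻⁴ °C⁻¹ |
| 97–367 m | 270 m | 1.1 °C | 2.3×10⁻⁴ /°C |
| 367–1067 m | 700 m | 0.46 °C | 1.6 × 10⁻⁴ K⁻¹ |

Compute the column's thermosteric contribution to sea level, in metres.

0.133 m of thermosteric rise

Layer 1: 3×10⁻⁴ × 0.45 × 97 = 0.013095 m
1.1 × 2.3×10⁻⁴ × 270 = 0.06831 m
367–1067 m: 1.6×10⁻⁴ × 700 × 0.46 = 0.05152 m
Δh = 0.013095 + 0.06831 + 0.05152 = 0.132925 m ≈ 0.133 m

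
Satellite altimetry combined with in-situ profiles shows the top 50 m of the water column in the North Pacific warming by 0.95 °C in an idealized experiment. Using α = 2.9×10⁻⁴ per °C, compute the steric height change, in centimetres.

Δh = 1.38 cm

Δh = αΔT·H = 2.9×10⁻⁴ × 0.95 × 50 = 0.013775 m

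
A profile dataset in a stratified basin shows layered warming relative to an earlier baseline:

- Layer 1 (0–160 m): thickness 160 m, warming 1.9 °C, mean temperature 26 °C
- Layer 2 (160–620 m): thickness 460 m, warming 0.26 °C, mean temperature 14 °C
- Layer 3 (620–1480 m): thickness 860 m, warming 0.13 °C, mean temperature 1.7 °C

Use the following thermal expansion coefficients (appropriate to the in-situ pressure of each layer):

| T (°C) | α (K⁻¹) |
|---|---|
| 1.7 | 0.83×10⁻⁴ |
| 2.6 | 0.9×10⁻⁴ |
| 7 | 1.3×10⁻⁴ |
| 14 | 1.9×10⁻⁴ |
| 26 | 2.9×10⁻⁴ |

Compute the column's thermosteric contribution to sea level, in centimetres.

12 cm of thermosteric rise

Layer 1 at 26 °C → α = 2.9×10⁻⁴ K⁻¹
Layer 2 at 14 °C → α = 1.9×10⁻⁴ K⁻¹
Layer 3 at 1.7 °C → α = 0.83×10⁻⁴ K⁻¹
0–160 m: 2.9×10⁻⁴ × 160 × 1.9 = 0.08816 m
160–620 m: 460 × 1.9×10⁻⁴ × 0.26 = 0.022724 m
620–1480 m: 0.13 × 860 × 0.83×10⁻⁴ = 0.0092794 m
Δh = 0.08816 + 0.022724 + 0.0092794 = 0.1201634 m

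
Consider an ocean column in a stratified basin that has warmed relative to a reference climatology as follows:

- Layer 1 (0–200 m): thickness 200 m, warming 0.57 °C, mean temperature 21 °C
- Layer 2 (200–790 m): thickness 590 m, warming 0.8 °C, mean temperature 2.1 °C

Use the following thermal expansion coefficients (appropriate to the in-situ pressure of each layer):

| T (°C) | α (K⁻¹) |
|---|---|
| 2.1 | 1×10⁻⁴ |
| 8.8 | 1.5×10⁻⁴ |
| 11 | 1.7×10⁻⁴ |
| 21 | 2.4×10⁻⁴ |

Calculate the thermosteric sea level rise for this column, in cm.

about 7.46 cm

Layer 1 at 21 °C → α = 2.4×10⁻⁴ K⁻¹
Layer 2 at 2.1 °C → α = 1×10⁻⁴ K⁻¹
2.4×10⁻⁴ × 0.57 × 200 = 0.02736 m
Layer 2: 1×10⁻⁴ × 0.8 × 590 = 0.04720 m
Δh = 0.02736 + 0.04720 = 0.07456 m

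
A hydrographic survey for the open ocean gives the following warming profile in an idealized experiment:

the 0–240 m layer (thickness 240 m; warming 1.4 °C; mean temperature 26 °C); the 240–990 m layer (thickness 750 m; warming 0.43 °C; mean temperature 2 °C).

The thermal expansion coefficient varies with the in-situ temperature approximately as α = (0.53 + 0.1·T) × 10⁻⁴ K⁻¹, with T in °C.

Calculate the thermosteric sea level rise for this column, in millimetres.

about 130 mm

Layer 1: α = (0.53 + 0.1×26)×10⁻⁴ = 3.13×10⁻⁴ K⁻¹
Layer 2: α = (0.53 + 0.1×2)×10⁻⁴ = 0.73×10⁻⁴ K⁻¹
0–240 m: 240 × 3.13×10⁻⁴ × 1.4 = 0.105168 m
240–990 m: 0.73×10⁻⁴ × 750 × 0.43 = 0.0235425 m
Δh = 0.105168 + 0.0235425 = 0.1287105 m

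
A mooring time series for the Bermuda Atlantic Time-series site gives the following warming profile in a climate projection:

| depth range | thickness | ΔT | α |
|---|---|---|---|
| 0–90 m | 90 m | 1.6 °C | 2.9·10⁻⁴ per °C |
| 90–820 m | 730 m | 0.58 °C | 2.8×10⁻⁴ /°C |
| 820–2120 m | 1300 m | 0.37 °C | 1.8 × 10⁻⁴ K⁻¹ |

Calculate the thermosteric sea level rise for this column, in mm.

2.9×10⁻⁴ × 1.6 × 90 = 0.04176 m
90–820 m: 2.8×10⁻⁴ × 730 × 0.58 = 0.118552 m
Layer 3: 1300 × 1.8×10⁻⁴ × 0.37 = 0.08658 m
Δh = 0.04176 + 0.118552 + 0.08658 = 0.246892 m

about 250 mm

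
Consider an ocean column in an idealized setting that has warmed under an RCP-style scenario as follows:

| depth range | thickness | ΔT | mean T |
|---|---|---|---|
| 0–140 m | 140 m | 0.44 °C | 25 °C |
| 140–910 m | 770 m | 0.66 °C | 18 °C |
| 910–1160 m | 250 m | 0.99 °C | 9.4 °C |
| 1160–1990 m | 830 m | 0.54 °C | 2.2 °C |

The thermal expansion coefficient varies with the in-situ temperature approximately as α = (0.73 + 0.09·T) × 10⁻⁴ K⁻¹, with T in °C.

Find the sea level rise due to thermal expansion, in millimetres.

Layer 1: α = (0.73 + 0.09×25)×10⁻⁴ = 2.98×10⁻⁴ K⁻¹
Layer 2: α = (0.73 + 0.09×18)×10⁻⁴ = 2.35×10⁻⁴ K⁻¹
Layer 3: α = (0.73 + 0.09×9.4)×10⁻⁴ = 1.576×10⁻⁴ K⁻¹
Layer 4: α = (0.73 + 0.09×2.2)×10⁻⁴ = 0.928×10⁻⁴ K⁻¹
Layer 1: 0.44 × 2.98×10⁻⁴ × 140 = 0.0183568 m
140–910 m: 0.66 × 2.35×10⁻⁴ × 770 = 0.119427 m
Layer 3: 1.576×10⁻⁴ × 250 × 0.99 = 0.039006 m
Layer 4: 0.928×10⁻⁴ × 830 × 0.54 = 0.04159296 m
Δh = 0.0183568 + 0.119427 + 0.039006 + 0.04159296 = 0.21838276 m ≈ 218 mm

Δh = 218 mm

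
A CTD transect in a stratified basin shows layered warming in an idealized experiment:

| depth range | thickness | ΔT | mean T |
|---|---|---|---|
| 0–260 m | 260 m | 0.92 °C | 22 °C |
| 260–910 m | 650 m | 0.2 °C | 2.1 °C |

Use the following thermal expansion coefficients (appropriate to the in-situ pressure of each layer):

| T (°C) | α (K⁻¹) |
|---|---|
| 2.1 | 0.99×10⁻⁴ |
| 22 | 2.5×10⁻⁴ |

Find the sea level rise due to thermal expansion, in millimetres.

Δh ≈ 72.7 mm

Layer 1 at 22 °C → α = 2.5×10⁻⁴ K⁻¹
Layer 2 at 2.1 °C → α = 0.99×10⁻⁴ K⁻¹
0–260 m: 0.92 × 260 × 2.5×10⁻⁴ = 0.05980 m
260–910 m: 0.99×10⁻⁴ × 650 × 0.2 = 0.01287 m
Δh = 0.05980 + 0.01287 = 0.07267 m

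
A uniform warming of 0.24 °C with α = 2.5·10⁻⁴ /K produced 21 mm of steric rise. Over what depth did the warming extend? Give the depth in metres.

H ≈ 350 m

H = Δh/(αΔT) = 0.021 / (2.5×10⁻⁴ × 0.24) = 350.0 m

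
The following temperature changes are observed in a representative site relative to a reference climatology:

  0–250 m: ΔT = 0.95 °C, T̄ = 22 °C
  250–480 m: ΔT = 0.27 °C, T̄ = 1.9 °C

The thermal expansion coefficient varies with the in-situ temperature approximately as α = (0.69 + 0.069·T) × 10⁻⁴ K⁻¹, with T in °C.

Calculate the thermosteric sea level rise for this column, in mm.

about 57.5 mm

Layer 1: α = (0.69 + 0.069×22)×10⁻⁴ = 2.208×10⁻⁴ K⁻¹
Layer 2: α = (0.69 + 0.069×1.9)×10⁻⁴ = 0.8211×10⁻⁴ K⁻¹
Layer 1: 0.95 × 2.208×10⁻⁴ × 250 = 0.05244 m
250–480 m: 230 × 0.27 × 0.8211×10⁻⁴ = 0.005099031 m
Δh = 0.05244 + 0.005099031 = 0.057539031 m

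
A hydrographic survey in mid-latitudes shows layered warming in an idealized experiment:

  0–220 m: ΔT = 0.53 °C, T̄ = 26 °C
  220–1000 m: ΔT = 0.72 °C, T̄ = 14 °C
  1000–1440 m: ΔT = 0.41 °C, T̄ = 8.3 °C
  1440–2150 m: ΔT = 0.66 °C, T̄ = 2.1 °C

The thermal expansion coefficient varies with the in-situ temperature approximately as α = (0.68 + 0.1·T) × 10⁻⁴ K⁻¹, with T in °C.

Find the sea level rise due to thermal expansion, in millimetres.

Δh ≈ 220 mm

Layer 1: α = (0.68 + 0.1×26)×10⁻⁴ = 3.28×10⁻⁴ K⁻¹
Layer 2: α = (0.68 + 0.1×14)×10⁻⁴ = 2.08×10⁻⁴ K⁻¹
Layer 3: α = (0.68 + 0.1×8.3)×10⁻⁴ = 1.51×10⁻⁴ K⁻¹
Layer 4: α = (0.68 + 0.1×2.1)×10⁻⁴ = 0.89×10⁻⁴ K⁻¹
3.28×10⁻⁴ × 220 × 0.53 = 0.0382448 m
Layer 2: 0.72 × 780 × 2.08×10⁻⁴ = 0.1168128 m
1000–1440 m: 440 × 0.41 × 1.51×10⁻⁴ = 0.0272404 m
1440–2150 m: 710 × 0.89×10⁻⁴ × 0.66 = 0.0417054 m
Δh = 0.0382448 + 0.1168128 + 0.0272404 + 0.0417054 = 0.2240034 m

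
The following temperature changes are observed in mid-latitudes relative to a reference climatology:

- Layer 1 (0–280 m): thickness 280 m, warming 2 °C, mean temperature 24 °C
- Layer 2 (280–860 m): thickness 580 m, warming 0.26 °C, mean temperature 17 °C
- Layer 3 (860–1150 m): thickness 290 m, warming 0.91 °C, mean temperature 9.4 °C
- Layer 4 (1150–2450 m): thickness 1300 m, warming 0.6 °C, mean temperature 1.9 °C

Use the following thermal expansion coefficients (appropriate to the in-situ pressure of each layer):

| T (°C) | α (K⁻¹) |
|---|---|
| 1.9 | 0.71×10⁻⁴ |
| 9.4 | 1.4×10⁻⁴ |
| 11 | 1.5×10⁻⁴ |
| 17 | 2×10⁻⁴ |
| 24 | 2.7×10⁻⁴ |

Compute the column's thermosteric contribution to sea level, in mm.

Layer 1 at 24 °C → α = 2.7×10⁻⁴ K⁻¹
Layer 2 at 17 °C → α = 2×10⁻⁴ K⁻¹
Layer 3 at 9.4 °C → α = 1.4×10⁻⁴ K⁻¹
Layer 4 at 1.9 °C → α = 0.71×10⁻⁴ K⁻¹
0–280 m: 2 × 2.7×10⁻⁴ × 280 = 0.15120 m
Layer 2: 580 × 2×10⁻⁴ × 0.26 = 0.03016 m
290 × 0.91 × 1.4×10⁻⁴ = 0.036946 m
1150–2450 m: 0.71×10⁻⁴ × 1300 × 0.6 = 0.05538 m
Δh = 0.15120 + 0.03016 + 0.036946 + 0.05538 = 0.273686 m

270 mm of thermosteric rise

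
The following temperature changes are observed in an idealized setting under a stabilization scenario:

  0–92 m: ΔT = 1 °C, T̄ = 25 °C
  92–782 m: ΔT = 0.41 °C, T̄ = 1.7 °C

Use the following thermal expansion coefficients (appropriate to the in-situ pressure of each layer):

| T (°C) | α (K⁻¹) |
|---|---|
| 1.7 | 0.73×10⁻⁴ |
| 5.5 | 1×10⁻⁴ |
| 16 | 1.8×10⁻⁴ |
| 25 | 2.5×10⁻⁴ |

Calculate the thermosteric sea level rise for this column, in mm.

Layer 1 at 25 °C → α = 2.5×10⁻⁴ K⁻¹
Layer 2 at 1.7 °C → α = 0.73×10⁻⁴ K⁻¹
Layer 1: 1 × 2.5×10⁻⁴ × 92 = 0.02300 m
92–782 m: 0.41 × 0.73×10⁻⁴ × 690 = 0.0206517 m
Δh = 0.02300 + 0.0206517 = 0.0436517 m

43.7 mm of thermosteric rise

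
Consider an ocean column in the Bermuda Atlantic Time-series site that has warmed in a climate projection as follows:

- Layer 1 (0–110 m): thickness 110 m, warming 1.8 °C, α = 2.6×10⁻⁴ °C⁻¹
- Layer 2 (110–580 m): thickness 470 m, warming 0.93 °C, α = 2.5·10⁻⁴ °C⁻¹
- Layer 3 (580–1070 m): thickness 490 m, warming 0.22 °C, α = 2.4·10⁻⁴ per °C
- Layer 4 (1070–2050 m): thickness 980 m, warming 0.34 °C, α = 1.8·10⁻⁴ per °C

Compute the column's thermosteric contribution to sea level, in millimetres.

Δh = 247 mm

Layer 1: 2.6×10⁻⁴ × 1.8 × 110 = 0.05148 m
0.93 × 470 × 2.5×10⁻⁴ = 0.109275 m
2.4×10⁻⁴ × 0.22 × 490 = 0.025872 m
0.34 × 980 × 1.8×10⁻⁴ = 0.059976 m
Δh = 0.05148 + 0.109275 + 0.025872 + 0.059976 = 0.246603 m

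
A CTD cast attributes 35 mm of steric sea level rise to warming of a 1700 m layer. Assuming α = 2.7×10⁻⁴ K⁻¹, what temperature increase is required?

ΔT = Δh/(αH) = 0.035 / (2.7×10⁻⁴ × 1700) ≈ 0.07625 °C

0.0763 °C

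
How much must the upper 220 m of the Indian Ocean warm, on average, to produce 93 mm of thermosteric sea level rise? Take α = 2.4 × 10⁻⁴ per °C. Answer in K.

1.76 K

ΔT = Δh/(αH) = 0.093 / (2.4×10⁻⁴ × 220) ≈ 1.761 K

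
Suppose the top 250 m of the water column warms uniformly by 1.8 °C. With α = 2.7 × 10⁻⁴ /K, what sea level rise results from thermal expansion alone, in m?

Δh = αΔT·H = 2.7×10⁻⁴ × 1.8 × 250 = 0.12150 m

0.12 m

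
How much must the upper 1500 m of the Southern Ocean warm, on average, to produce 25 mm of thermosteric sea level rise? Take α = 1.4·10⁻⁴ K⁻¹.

ΔT ≈ 0.12 °C

ΔT = Δh/(αH) = 0.025 / (1.4×10⁻⁴ × 1500) ≈ 0.1190 °C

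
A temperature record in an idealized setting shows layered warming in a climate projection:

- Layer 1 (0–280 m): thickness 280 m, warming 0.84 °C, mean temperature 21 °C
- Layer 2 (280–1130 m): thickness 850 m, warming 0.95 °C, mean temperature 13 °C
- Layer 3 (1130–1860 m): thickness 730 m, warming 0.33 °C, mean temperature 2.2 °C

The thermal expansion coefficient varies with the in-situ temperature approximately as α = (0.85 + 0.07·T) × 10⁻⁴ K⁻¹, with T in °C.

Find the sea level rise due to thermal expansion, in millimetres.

about 220 mm

Layer 1: α = (0.85 + 0.07×21)×10⁻⁴ = 2.32×10⁻⁴ K⁻¹
Layer 2: α = (0.85 + 0.07×13)×10⁻⁴ = 1.76×10⁻⁴ K⁻¹
Layer 3: α = (0.85 + 0.07×2.2)×10⁻⁴ = 1.004×10⁻⁴ K⁻¹
Layer 1: 2.32×10⁻⁴ × 0.84 × 280 = 0.0545664 m
850 × 0.95 × 1.76×10⁻⁴ = 0.14212 m
0.33 × 1.004×10⁻⁴ × 730 = 0.02418636 m
Δh = 0.0545664 + 0.14212 + 0.02418636 = 0.22087276 m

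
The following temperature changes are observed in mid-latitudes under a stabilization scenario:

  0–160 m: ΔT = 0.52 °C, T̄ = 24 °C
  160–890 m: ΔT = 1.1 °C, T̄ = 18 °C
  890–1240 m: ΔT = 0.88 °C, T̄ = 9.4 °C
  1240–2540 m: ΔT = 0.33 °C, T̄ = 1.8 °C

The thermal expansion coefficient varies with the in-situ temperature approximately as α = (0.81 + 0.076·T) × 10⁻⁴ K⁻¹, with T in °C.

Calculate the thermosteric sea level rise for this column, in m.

Δh = 0.284 m

Layer 1: α = (0.81 + 0.076×24)×10⁻⁴ = 2.634×10⁻⁴ K⁻¹
Layer 2: α = (0.81 + 0.076×18)×10⁻⁴ = 2.178×10⁻⁴ K⁻¹
Layer 3: α = (0.81 + 0.076×9.4)×10⁻⁴ = 1.5244×10⁻⁴ K⁻¹
Layer 4: α = (0.81 + 0.076×1.8)×10⁻⁴ = 0.9468×10⁻⁴ K⁻¹
160 × 0.52 × 2.634×10⁻⁴ = 0.02191488 m
Layer 2: 730 × 1.1 × 2.178×10⁻⁴ = 0.1748934 m
0.88 × 1.5244×10⁻⁴ × 350 = 0.04695152 m
Layer 4: 0.9468×10⁻⁴ × 1300 × 0.33 = 0.04061772 m
Δh = 0.02191488 + 0.1748934 + 0.04695152 + 0.04061772 = 0.28437752 m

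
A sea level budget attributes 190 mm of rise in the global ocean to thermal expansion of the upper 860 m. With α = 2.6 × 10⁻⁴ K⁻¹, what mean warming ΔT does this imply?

ΔT = Δh/(αH) = 0.19 / (2.6×10⁻⁴ × 860) ≈ 0.8497 K

about 0.850 K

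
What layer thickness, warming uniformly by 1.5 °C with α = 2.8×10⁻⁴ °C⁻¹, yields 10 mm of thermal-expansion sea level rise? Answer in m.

23.8 m

H = Δh/(αΔT) = 0.01 / (2.8×10⁻⁴ × 1.5) ≈ 23.81 m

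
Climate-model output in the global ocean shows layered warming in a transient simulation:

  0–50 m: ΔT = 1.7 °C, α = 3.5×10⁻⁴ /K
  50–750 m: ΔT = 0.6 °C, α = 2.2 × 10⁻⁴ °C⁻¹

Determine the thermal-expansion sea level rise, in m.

Δh = 0.122 m

Layer 1: 50 × 1.7 × 3.5×10⁻⁴ = 0.02975 m
2.2×10⁻⁴ × 700 × 0.6 = 0.09240 m
Δh = 0.02975 + 0.09240 = 0.12215 m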